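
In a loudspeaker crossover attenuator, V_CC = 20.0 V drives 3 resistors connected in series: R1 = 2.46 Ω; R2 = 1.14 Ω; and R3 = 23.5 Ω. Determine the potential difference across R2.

Series total: ΣR = 2.46 + 1.14 + 23.5 = 27.10 Ω.
Voltage divider: V = V_CC · (1.140 / 27.10) = 20.0 × 0.04207 = 0.8413 V.

V ≈ 0.841 V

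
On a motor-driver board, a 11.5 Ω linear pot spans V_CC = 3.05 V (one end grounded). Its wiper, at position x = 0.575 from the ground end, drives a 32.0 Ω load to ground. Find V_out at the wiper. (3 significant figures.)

V_out ≈ 1.61 V

Split the track: R_lower = x·R_p = 6.612 Ω, R_upper = (1−x)·R_p = 4.888 Ω.
R_L loads the lower segment: effective lower R = 5.480 Ω.
V_out = 3.05 × 5.480/(4.888 + 5.480) = 1.612 V.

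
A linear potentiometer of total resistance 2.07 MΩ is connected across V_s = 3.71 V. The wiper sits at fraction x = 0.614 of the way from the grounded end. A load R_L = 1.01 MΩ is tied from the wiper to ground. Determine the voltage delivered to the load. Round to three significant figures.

V_out ≈ 1.53 V

The pot divides into 0.7990 MΩ above the wiper and 1.271 MΩ below.
(x·R_p) ‖ R_L = 0.5628 MΩ.
Then V_out = V_s · 0.5628/(0.7990 + 0.5628) = 1.533 V.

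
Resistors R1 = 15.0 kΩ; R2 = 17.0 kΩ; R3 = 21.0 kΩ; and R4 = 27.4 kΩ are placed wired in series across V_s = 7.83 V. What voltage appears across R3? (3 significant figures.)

Total series resistance ΣR = 15.0 + 17.0 + 21.0 + 27.4 = 80.40 kΩ.
Voltage divider: V = V_s · (21.00 / 80.40) = 7.83 × 0.2612 = 2.045 V.

V ≈ 2.05 V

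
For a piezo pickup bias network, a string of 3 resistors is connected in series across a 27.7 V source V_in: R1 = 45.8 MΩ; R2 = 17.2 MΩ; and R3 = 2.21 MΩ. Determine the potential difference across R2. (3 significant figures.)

Series total: ΣR = 45.8 + 17.2 + 2.21 = 65.21 MΩ.
Voltage divider: V = V_in · (17.20 / 65.21) = 27.7 × 0.2638 = 7.306 V.

V ≈ 7.31 V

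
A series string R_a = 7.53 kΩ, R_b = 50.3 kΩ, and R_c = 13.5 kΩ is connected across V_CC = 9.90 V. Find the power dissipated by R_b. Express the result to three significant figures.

Series current I = V_CC/ΣR = 9.90/71.33 = 0.1388 mA.
V(R_b) = I·R = 6.981 V; P = V·I = 6.981 × 0.1388 = 0.9689 mW.

P ≈ 0.969 mW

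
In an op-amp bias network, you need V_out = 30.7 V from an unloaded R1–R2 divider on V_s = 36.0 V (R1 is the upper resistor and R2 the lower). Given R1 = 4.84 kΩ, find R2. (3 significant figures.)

V_out/V_s = R2/(R1+R2) = 0.8528.
R2 = R1 · 0.8528/(1 − 0.8528) = 28.04 kΩ.

R2 ≈ 28.0 kΩ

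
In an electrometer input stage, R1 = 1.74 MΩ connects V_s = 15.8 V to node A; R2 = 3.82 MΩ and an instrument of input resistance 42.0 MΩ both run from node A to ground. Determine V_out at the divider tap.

V_out ≈ 10.6 V

The load sits in parallel with R2, giving an effective lower resistance R2' = R2·R_L/(R2+R_L) = 3.502 MΩ.
Then V_out = V_s · R2'/(R1 + R2') = 15.8 × 3.502/5.242 = 10.55 V.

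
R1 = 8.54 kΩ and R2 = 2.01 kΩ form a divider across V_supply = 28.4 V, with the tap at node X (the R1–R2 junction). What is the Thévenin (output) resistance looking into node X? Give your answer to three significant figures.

R_th ≈ 1.63 kΩ

Zeroing V_supply shorts the top of R1 to ground, so R_th = R1 ‖ R2 = 1.627 kΩ.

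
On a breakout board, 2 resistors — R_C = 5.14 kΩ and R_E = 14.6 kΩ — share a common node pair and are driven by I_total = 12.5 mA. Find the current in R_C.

I ≈ 9.25 mA

With just two branches, the current splits inversely with resistance.
I(R_C) = 12.5 × 14.6/(5.14 + 14.6) = 12.5 × 0.7396 = 9.245 mA.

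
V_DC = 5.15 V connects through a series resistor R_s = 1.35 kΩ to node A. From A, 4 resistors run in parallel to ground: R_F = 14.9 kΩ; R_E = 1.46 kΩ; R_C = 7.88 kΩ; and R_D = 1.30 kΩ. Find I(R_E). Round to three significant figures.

Combine the parallel branches: R_p = (1/14.9 + 1/1.46 + 1/7.88 + 1/1.30)⁻¹ = 0.6067 kΩ.
Node voltage V_A = V_DC · R_p/(R_s + R_p) = 5.15 × 0.3101 = 1.597 V.
I(R_E) = V_A / R_E = 1.597/1.46 = 1.094 mA.
(Check via current divider: I_total = 2.632 mA; share G_k/ΣG = 0.4156 → same result.)

I ≈ 1.09 mA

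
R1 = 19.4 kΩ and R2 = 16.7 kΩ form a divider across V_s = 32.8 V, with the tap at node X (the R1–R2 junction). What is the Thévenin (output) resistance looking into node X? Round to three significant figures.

R_th ≈ 8.97 kΩ

Looking into X with the source shorted: R_th = R1·R2/(R1+R2) = 19.40 × 16.7/36.10 = 8.975 kΩ.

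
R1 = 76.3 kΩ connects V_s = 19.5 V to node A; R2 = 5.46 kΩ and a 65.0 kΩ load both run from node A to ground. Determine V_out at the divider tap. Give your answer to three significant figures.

V_out ≈ 1.21 V

First combine the lower leg with the load: R2 ‖ R_L = 5.037 kΩ.
Then V_out = V_s · R2'/(R1 + R2') = 19.5 × 5.037/81.34 = 1.208 V.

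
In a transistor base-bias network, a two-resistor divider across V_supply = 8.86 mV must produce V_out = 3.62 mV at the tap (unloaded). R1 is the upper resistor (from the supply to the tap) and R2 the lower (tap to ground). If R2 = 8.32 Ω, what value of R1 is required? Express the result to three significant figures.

V_out/V_supply = R2/(R1+R2) = 0.4086.
So R1 = R2 · (V_supply/V_out − 1) = 8.32 × (8.86/3.62 − 1) = 8.32 × 1.448 = 12.04 Ω.

R1 ≈ 12.0 Ω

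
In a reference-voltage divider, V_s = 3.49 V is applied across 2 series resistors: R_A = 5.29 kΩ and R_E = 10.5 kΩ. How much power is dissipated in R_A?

P ≈ 0.258 mW

Series current I = V_s/ΣR = 3.49/15.79 = 0.2210 mA.
V(R_A) = I·R = 1.169 V; P = V·I = 1.169 × 0.2210 = 0.2584 mW.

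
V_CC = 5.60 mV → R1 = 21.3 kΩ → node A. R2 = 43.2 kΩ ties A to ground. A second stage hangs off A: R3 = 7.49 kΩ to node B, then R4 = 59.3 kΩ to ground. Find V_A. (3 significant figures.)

Node A sees R2 in parallel with the series input of stage 2, R3 + R4 = 66.79 kΩ.
Effective lower resistance at A: R2 ‖ 66.79 = 26.23 kΩ.
V_A = 5.60 × 26.23/(21.3 + 26.23) = 3.091 mV.

V_A ≈ 3.09 mV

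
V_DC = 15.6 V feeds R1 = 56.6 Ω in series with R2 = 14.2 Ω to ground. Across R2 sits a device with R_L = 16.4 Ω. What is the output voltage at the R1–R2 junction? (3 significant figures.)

V_out ≈ 1.85 V

First combine the lower leg with the load: R2 ‖ R_L = 7.610 Ω.
Now apply the divider: V_out = 15.6 × 0.1185 = 1.849 V.
(Unloaded it would be 3.13 V; the load pulls it down.)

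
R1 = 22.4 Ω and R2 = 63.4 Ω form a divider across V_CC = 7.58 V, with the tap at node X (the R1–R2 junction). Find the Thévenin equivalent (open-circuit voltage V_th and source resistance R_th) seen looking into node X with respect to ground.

V_th ≈ 5.60 V, R_th ≈ 16.6 Ω

Open-circuit (no load on X): V_th = V_CC · R2/(R1 + R2) = 7.58 × 63.4/(22.40 + 63.4) = 5.601 V.
Looking into X with the source shorted: R_th = R1·R2/(R1+R2) = 22.40 × 63.4/85.80 = 16.55 Ω.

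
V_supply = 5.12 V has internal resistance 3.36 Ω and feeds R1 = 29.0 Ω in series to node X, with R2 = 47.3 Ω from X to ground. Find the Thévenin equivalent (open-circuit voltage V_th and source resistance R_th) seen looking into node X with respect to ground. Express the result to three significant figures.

R1' = 3.36 + 29.0 = 32.36 Ω (source resistance + R1).
With X open, the divider is unloaded: V_th = 5.12 × 47.3/79.66 = 3.040 V.
With V_supply suppressed (replaced by a short), R_th = R1' ‖ R2 = (32.36 × 47.3)/(32.36 + 47.3) = 19.21 Ω.

V_th ≈ 3.04 V, R_th ≈ 19.2 Ω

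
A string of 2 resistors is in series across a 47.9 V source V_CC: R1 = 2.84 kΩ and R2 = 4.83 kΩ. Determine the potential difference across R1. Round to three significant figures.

Total series resistance ΣR = 2.84 + 4.83 = 7.670 kΩ.
V = V_CC · R/ΣR = 47.9 × 0.3703 = 17.74 V.

V ≈ 17.7 V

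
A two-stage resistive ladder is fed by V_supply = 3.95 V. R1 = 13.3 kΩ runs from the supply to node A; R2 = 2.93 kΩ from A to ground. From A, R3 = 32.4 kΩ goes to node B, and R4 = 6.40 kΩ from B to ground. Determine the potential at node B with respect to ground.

V_B ≈ 0.111 V

Node A sees R2 in parallel with the series input of stage 2, R3 + R4 = 38.80 kΩ.
R2 ‖ (R3+R4) = 2.724 kΩ.
First divider: V_A = V_supply · 2.724/(13.3 + 2.724) = 0.6715 V.
Stage 2 is unloaded, so V_B = V_A · R4/(R3+R4) = 0.6715 × 6.40/38.80 = 0.1108 V.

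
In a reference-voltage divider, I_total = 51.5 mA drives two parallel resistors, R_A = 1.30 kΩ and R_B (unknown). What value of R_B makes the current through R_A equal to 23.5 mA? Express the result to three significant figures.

R_B ≈ 1.09 kΩ

In a two-way split, I_A/I_total = R_B/(R_A + R_B).
With f = 0.4563, R_B = R_A · f/(1−f) = 1.30 × 0.8393 = 1.091 kΩ.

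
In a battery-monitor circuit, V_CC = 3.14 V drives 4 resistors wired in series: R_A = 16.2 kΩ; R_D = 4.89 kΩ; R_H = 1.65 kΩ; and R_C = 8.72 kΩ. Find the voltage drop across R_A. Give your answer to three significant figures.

ΣR = 16.2 + 4.89 + 1.65 + 8.72 = 31.46 kΩ.
V = V_CC · R/ΣR = 3.14 × 0.5149 = 1.617 V.

V ≈ 1.62 V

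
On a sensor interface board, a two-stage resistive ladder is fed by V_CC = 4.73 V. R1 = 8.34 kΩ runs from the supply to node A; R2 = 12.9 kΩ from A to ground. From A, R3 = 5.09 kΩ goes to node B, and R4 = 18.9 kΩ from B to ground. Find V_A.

V_A ≈ 2.37 V

Node A sees R2 in parallel with the series input of stage 2, R3 + R4 = 23.99 kΩ.
Effective lower resistance at A: R2 ‖ 23.99 = 8.389 kΩ.
So V_A = 4.73 × 0.5015 = 2.372 V.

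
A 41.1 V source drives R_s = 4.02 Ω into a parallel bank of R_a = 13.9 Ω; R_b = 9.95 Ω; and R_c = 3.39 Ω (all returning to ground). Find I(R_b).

Parallel bank: R_p = 1/(1/13.9 + 1/9.95 + 1/3.39) = 2.139 Ω.
Node voltage V_A = V_in · R_p/(R_s + R_p) = 41.1 × 0.3473 = 14.28 V.
Branch current I = V_A/R_b = 14.28/9.95 = 1.435 A.

I ≈ 1.43 A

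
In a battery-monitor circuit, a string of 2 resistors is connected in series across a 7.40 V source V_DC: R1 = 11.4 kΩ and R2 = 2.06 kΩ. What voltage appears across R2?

Total series resistance ΣR = 11.4 + 2.06 = 13.46 kΩ.
Voltage divider: V = V_DC · (2.060 / 13.46) = 7.40 × 0.1530 = 1.133 V.

V ≈ 1.13 V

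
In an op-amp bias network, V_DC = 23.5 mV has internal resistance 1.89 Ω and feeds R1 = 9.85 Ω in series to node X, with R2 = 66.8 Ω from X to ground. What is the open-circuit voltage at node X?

R1' = 1.89 + 9.85 = 11.74 Ω (source resistance + R1).
Open-circuit (no load on X): V_th = V_DC · R2/(R1' + R2) = 23.5 × 66.8/(11.74 + 66.8) = 19.99 mV.

V_th ≈ 20.0 mV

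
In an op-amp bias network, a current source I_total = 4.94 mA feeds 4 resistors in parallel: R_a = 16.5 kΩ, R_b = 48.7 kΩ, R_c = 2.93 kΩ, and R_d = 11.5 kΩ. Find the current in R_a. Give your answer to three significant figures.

ΣG = 1/16.5 + 1/48.7 + 1/2.93 + 1/11.5 = 0.5094.
Current divider: I(R_a) = I_total · G_k/ΣG = 4.94 × (0.06061/0.5094) = 4.94 × 0.1190 = 0.5877 mA.

I ≈ 0.588 mA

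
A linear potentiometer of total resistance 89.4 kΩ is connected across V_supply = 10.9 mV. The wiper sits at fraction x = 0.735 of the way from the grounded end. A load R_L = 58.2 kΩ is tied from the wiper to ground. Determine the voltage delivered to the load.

Split the track: R_lower = x·R_p = 65.71 kΩ, R_upper = (1−x)·R_p = 23.69 kΩ.
Lower segment in parallel with the load: 65.71 ‖ 58.2 = 30.86 kΩ.
Loaded-divider output: V_out = 10.9 × 0.5657 = 6.167 mV.

V_out ≈ 6.17 mV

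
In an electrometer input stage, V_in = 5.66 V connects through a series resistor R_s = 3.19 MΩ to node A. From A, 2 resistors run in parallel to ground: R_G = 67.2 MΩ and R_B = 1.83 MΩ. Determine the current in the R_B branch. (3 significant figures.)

I ≈ 1.11 µA

Equivalent of the parallel group: R_p = 1.781 MΩ.
V_A by voltage divider: V_A = 5.66 × 1.781/(3.19 + 1.781) = 2.028 V.
Branch current I = V_A/R_B = 2.028/1.83 = 1.108 µA.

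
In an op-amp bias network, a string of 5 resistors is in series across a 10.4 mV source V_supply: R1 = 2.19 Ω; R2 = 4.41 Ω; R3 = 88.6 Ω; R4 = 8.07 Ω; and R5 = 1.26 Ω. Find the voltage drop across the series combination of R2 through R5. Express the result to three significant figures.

Total series resistance ΣR = 2.19 + 4.41 + 88.6 + 8.07 + 1.26 = 104.5 Ω.
R_{R2..R5} = 4.41 + 88.6 + 8.07 + 1.26 = 102.3 Ω.
By the voltage-divider rule, V = 10.4 × 102.3/104.5 = 10.18 mV.

V ≈ 10.2 mV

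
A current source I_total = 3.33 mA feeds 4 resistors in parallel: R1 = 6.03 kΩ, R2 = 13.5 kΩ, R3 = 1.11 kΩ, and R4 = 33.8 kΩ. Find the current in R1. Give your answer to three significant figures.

Conductances: ΣG = 1/6.03 + 1/13.5 + 1/1.11 + 1/33.8 = 1.170 (1/kΩ).
R1 takes the fraction G_k/ΣG = 0.1658/1.170 = 0.1417, so I = 3.33 × 0.1417 = 0.4718 mA.

I ≈ 0.472 mA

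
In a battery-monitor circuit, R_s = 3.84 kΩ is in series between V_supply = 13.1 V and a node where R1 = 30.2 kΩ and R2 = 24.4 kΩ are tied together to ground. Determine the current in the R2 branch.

I ≈ 0.418 mA

Combine the parallel branches: R_p = (1/30.2 + 1/24.4)⁻¹ = 13.50 kΩ.
V_A = 13.1 × 13.50/17.34 = 10.20 V.
Branch current I = V_A/R2 = 10.20/24.4 = 0.4180 mA.
(Check via current divider: I_total = 0.7557 mA; share G_k/ΣG = 0.5531 → same result.)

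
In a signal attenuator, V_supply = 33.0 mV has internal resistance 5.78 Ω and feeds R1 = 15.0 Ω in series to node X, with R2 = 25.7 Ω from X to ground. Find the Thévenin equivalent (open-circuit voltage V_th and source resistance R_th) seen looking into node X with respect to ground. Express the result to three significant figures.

R1' = 5.78 + 15.0 = 20.78 Ω (source resistance + R1).
V_th is the unloaded tap voltage: V_supply · R2/(R1'+R2) = 33.0 × 0.5529 = 18.25 mV.
With V_supply suppressed (replaced by a short), R_th = R1' ‖ R2 = (20.78 × 25.7)/(20.78 + 25.7) = 11.49 Ω.

V_th ≈ 18.2 mV, R_th ≈ 11.5 Ω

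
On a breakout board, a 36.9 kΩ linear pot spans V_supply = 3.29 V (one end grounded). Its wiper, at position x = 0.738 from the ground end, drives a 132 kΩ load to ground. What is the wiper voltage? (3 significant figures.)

V_out ≈ 2.30 V

The pot divides into 9.668 kΩ above the wiper and 27.23 kΩ below.
R_L loads the lower segment: effective lower R = 22.57 kΩ.
V_out = 3.29 × 22.57/(9.668 + 22.57) = 2.304 V.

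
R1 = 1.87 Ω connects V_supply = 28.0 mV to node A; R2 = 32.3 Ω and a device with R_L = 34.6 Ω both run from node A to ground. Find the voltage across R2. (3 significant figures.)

First combine the lower leg with the load: R2 ‖ R_L = 16.71 Ω.
Voltage divider with the loaded lower leg: V_out = 28.0 × 16.71/(1.87 + 16.71) = 28.0 × 0.8993 = 25.18 mV.

V_out ≈ 25.2 mV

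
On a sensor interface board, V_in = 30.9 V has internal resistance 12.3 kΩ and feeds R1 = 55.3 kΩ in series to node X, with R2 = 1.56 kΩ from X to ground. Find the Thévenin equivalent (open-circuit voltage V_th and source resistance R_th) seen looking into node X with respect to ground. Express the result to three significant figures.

V_th ≈ 0.697 V, R_th ≈ 1.52 kΩ

R1' = 12.3 + 55.3 = 67.60 kΩ (source resistance + R1).
With X open, the divider is unloaded: V_th = 30.9 × 1.56/69.16 = 0.6970 V.
Looking into X with the source shorted: R_th = R1'·R2/(R1'+R2) = 67.60 × 1.56/69.16 = 1.525 kΩ.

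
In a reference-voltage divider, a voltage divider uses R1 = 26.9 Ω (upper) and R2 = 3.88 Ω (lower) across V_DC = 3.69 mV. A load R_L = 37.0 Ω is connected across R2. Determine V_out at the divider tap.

R2 ‖ R_L = (3.88 × 37.0)/(3.88 + 37.0) = 3.512 Ω.
Then V_out = V_DC · R2'/(R1 + R2') = 3.69 × 3.512/30.41 = 0.4261 mV.

V_out ≈ 0.426 mV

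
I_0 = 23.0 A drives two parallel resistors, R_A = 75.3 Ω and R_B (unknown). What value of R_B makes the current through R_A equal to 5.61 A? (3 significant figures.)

Two-branch current divider: I_A = I_0 · R_B/(R_A + R_B).
5.61/23.0 = R_B/(R_A + R_B) → R_B = R_A · (0.2439)/(1 − 0.2439) = 75.3 × 0.3226 = 24.29 Ω.

R_B ≈ 24.3 Ω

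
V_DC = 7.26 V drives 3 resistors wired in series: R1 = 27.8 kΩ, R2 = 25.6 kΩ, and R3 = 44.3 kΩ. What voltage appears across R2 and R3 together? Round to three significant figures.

V ≈ 5.19 V

Series total: ΣR = 27.8 + 25.6 + 44.3 = 97.70 kΩ.
R_{R2..R3} = 25.6 + 44.3 = 69.90 kΩ.
V = V_DC · R/ΣR = 7.26 × 0.7155 = 5.194 V.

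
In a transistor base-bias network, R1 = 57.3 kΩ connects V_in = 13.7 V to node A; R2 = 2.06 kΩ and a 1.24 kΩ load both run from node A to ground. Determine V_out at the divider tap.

The load sits in parallel with R2, giving an effective lower resistance R2' = R2·R_L/(R2+R_L) = 0.7741 kΩ.
Now apply the divider: V_out = 13.7 × 0.01333 = 0.1826 V.

V_out ≈ 0.183 V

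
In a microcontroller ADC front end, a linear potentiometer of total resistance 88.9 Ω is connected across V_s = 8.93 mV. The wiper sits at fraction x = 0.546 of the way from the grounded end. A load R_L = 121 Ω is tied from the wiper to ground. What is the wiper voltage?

Split the track: R_lower = x·R_p = 48.54 Ω, R_upper = (1−x)·R_p = 40.36 Ω.
Lower segment in parallel with the load: 48.54 ‖ 121 = 34.64 Ω.
V_out = 8.93 × 34.64/(40.36 + 34.64) = 4.125 mV.

V_out ≈ 4.12 mV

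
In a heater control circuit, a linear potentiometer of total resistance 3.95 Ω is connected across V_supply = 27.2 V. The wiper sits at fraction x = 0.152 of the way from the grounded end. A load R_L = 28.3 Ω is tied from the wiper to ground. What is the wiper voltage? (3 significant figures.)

Lower segment x·R_p = 0.6004 Ω; upper segment (1−x)·R_p = 3.350 Ω.
Lower segment in parallel with the load: 0.6004 ‖ 28.3 = 0.5879 Ω.
V_out = 27.2 × 0.5879/(3.350 + 0.5879) = 4.061 V.

V_out ≈ 4.06 V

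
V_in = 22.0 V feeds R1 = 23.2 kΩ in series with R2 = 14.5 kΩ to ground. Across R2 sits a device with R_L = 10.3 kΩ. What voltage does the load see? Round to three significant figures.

V_out ≈ 4.53 V

First combine the lower leg with the load: R2 ‖ R_L = 6.022 kΩ.
Voltage divider with the loaded lower leg: V_out = 22.0 × 6.022/(23.2 + 6.022) = 22.0 × 0.2061 = 4.534 V.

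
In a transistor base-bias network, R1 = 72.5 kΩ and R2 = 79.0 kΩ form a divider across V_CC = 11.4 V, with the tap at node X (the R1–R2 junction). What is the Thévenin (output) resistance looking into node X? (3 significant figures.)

R_th ≈ 37.8 kΩ

Looking into X with the source shorted: R_th = R1·R2/(R1+R2) = 72.50 × 79.0/151.5 = 37.81 kΩ.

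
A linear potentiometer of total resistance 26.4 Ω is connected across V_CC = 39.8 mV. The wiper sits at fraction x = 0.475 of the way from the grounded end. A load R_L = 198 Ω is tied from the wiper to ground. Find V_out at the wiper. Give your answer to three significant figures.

V_out ≈ 18.3 mV

Split the track: R_lower = x·R_p = 12.54 Ω, R_upper = (1−x)·R_p = 13.86 Ω.
R_L loads the lower segment: effective lower R = 11.79 Ω.
V_out = 39.8 × 11.79/(13.86 + 11.79) = 18.30 mV.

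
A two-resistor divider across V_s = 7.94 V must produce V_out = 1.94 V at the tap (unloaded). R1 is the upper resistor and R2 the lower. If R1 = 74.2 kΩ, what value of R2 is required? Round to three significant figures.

R2 ≈ 24.0 kΩ

V_out/V_s = R2/(R1+R2) = 0.2443.
So R2 = R1 · V_out/(V_s − V_out) = 74.2 × 1.94/(7.94 − 1.94) = 74.2 × 0.3233 = 23.99 kΩ.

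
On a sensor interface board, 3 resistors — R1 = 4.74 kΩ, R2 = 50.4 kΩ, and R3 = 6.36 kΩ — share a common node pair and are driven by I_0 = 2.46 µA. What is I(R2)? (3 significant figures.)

Total conductance ΣG = 1/4.74 + 1/50.4 + 1/6.36 = 0.3880 (units of 1/kΩ).
Current divider: I(R2) = I_0 · G_k/ΣG = 2.46 × (0.01984/0.3880) = 2.46 × 0.05113 = 0.1258 µA.

I ≈ 0.126 µA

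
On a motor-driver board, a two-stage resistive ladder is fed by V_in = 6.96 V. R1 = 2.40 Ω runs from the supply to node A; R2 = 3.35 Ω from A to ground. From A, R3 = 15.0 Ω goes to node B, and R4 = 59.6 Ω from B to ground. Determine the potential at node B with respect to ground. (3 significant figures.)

Node A sees R2 in parallel with the series input of stage 2, R3 + R4 = 74.60 Ω.
R2 ‖ (R3+R4) = 3.206 Ω.
First divider: V_A = V_in · 3.206/(2.40 + 3.206) = 3.980 V.
Then the unloaded second divider: V_B = V_A × R4/(R3+R4) = 3.980 × 0.7989 = 3.180 V.

V_B ≈ 3.18 V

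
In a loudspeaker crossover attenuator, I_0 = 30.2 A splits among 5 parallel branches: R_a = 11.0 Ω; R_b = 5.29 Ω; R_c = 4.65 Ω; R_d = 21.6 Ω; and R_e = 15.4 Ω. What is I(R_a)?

I ≈ 4.53 A

Conductances: ΣG = 1/11.0 + 1/5.29 + 1/4.65 + 1/21.6 + 1/15.4 = 0.6062 (1/Ω).
Current divider: I(R_a) = I_0 · G_k/ΣG = 30.2 × (0.09091/0.6062) = 30.2 × 0.1500 = 4.529 A.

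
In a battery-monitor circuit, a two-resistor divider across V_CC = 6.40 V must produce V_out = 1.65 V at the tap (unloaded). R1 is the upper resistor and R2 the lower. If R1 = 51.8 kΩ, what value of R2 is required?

The divider ratio is R2/(R1+R2) = 1.65/6.40 = 0.2578.
R2 = R1 · 0.2578/(1 − 0.2578) = 17.99 kΩ.

R2 ≈ 18.0 kΩ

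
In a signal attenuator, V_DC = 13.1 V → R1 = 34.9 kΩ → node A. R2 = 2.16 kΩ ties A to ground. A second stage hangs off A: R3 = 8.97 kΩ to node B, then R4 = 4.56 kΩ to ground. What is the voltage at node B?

The second stage (R3 + R4 = 13.53 kΩ) loads node A in parallel with R2.
Effective lower resistance at A: R2 ‖ 13.53 = 1.863 kΩ.
First divider: V_A = V_DC · 1.863/(34.9 + 1.863) = 0.6637 V.
Then the unloaded second divider: V_B = V_A × R4/(R3+R4) = 0.6637 × 0.3370 = 0.2237 V.

V_B ≈ 0.224 V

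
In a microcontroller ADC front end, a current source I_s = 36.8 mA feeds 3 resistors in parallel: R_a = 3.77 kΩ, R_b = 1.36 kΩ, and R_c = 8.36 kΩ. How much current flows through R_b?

I ≈ 24.2 mA

Conductances: ΣG = 1/3.77 + 1/1.36 + 1/8.36 = 1.120 (1/kΩ).
Current divider: I(R_b) = I_s · G_k/ΣG = 36.8 × (0.7353/1.120) = 36.8 × 0.6564 = 24.16 mA.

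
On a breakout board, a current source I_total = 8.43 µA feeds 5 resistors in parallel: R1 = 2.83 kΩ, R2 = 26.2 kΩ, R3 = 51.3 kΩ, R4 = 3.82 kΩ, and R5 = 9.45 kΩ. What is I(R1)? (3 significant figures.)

I ≈ 3.83 µA

ΣG = 1/2.83 + 1/26.2 + 1/51.3 + 1/3.82 + 1/9.45 = 0.7786.
By the current-divider rule, I = I_total · G_k/ΣG = 8.43 × 0.4538 = 3.826 µA.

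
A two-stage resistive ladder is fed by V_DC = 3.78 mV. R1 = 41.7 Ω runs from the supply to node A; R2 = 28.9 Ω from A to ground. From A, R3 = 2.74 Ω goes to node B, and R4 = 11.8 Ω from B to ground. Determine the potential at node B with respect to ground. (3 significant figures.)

Looking into the second stage from A: R3 + R4 = 14.54 Ω appears in parallel with R2.
Effective lower resistance at A: R2 ‖ 14.54 = 9.673 Ω.
So V_A = 3.78 × 0.1883 = 0.7117 mV.
Stage 2 is unloaded, so V_B = V_A · R4/(R3+R4) = 0.7117 × 11.8/14.54 = 0.5776 mV.

V_B ≈ 0.578 mV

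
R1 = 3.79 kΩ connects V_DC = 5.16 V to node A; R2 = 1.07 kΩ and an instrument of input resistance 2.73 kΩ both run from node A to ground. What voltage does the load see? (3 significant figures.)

V_out ≈ 0.870 V

R2 ‖ R_L = (1.07 × 2.73)/(1.07 + 2.73) = 0.7687 kΩ.
Voltage divider with the loaded lower leg: V_out = 5.16 × 0.7687/(3.79 + 0.7687) = 5.16 × 0.1686 = 0.8701 V.
(Unloaded it would be 1.14 V; the load pulls it down.)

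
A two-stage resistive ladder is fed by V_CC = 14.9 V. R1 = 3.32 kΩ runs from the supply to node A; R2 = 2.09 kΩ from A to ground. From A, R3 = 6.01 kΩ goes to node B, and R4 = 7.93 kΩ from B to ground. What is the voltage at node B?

The second stage (R3 + R4 = 13.94 kΩ) loads node A in parallel with R2.
Effective lower resistance at A: R2 ‖ 13.94 = 1.818 kΩ.
So V_A = 14.9 × 0.3538 = 5.271 V.
Stage 2 is unloaded, so V_B = V_A · R4/(R3+R4) = 5.271 × 7.93/13.94 = 2.999 V.

V_B ≈ 3.00 V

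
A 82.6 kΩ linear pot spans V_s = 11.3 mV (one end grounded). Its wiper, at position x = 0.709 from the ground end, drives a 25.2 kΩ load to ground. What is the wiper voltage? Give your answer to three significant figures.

Lower segment x·R_p = 58.56 kΩ; upper segment (1−x)·R_p = 24.04 kΩ.
R_L loads the lower segment: effective lower R = 17.62 kΩ.
Loaded-divider output: V_out = 11.3 × 0.4230 = 4.779 mV.

V_out ≈ 4.78 mV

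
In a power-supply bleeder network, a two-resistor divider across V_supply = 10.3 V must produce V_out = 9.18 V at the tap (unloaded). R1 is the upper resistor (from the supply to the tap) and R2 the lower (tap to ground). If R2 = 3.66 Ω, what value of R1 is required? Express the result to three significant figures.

V_out/V_supply = R2/(R1+R2) = 0.8913.
R1 = R2·(1/k − 1) = 3.66 × 0.1220 = 0.4465 Ω.

R1 ≈ 0.447 Ω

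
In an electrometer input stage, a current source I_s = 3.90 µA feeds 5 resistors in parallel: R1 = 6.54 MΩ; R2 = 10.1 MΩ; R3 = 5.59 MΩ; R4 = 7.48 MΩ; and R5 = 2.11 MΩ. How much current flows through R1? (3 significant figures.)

I ≈ 0.574 µA

Conductances: ΣG = 1/6.54 + 1/10.1 + 1/5.59 + 1/7.48 + 1/2.11 = 1.038 (1/MΩ).
By the current-divider rule, I = I_s · G_k/ΣG = 3.90 × 0.1472 = 0.5743 µA.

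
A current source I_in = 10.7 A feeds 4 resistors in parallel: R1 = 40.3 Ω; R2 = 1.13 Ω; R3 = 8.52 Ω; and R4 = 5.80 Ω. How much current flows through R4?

Conductances: ΣG = 1/40.3 + 1/1.13 + 1/8.52 + 1/5.80 = 1.200 (1/Ω).
R4 takes the fraction G_k/ΣG = 0.1724/1.200 = 0.1437, so I = 10.7 × 0.1437 = 1.538 A.

I ≈ 1.54 A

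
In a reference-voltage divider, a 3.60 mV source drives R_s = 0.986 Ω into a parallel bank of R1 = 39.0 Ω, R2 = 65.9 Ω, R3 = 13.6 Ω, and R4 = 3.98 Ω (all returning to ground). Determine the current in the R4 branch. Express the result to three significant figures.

Combine the parallel branches: R_p = (1/39.0 + 1/65.9 + 1/13.6 + 1/3.98)⁻¹ = 2.735 Ω.
V_A by voltage divider: V_A = 3.60 × 2.735/(0.986 + 2.735) = 2.646 mV.
I(R4) = V_A / R4 = 2.646/3.98 = 0.6649 mA.
(Check via current divider: I_total = 0.9674 mA; share G_k/ΣG = 0.6872 → same result.)

I ≈ 0.665 mA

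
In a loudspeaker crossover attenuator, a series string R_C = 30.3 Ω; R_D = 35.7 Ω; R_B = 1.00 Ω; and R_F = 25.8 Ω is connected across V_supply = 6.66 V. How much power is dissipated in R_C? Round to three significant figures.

Series current I = V_supply/ΣR = 6.66/92.80 = 0.07177 A.
P(R_C) = I²·R_C = (0.07177)² × 30.3 = 0.1561 W.

P ≈ 0.156 W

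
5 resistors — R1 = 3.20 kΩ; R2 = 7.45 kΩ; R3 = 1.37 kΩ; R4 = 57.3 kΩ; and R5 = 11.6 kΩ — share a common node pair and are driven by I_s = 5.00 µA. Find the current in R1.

ΣG = 1/3.20 + 1/7.45 + 1/1.37 + 1/57.3 + 1/11.6 = 1.280.
R1 takes the fraction G_k/ΣG = 0.3125/1.280 = 0.2441, so I = 5.00 × 0.2441 = 1.220 µA.

I ≈ 1.22 µA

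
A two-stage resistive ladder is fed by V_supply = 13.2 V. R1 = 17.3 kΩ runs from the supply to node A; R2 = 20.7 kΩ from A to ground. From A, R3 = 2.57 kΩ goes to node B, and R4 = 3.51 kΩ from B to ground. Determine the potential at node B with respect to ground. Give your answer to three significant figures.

Looking into the second stage from A: R3 + R4 = 6.080 kΩ appears in parallel with R2.
R2 ‖ (R3+R4) = 4.700 kΩ.
First divider: V_A = V_supply · 4.700/(17.3 + 4.700) = 2.820 V.
Stage 2 is unloaded, so V_B = V_A · R4/(R3+R4) = 2.820 × 3.51/6.080 = 1.628 V.

V_B ≈ 1.63 V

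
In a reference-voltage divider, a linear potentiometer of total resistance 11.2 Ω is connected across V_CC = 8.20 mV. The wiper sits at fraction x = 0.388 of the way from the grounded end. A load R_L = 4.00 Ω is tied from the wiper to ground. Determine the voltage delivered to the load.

V_out ≈ 1.91 mV

Lower segment x·R_p = 4.346 Ω; upper segment (1−x)·R_p = 6.854 Ω.
R_L loads the lower segment: effective lower R = 2.083 Ω.
V_out = 8.20 × 2.083/(6.854 + 2.083) = 1.911 mV.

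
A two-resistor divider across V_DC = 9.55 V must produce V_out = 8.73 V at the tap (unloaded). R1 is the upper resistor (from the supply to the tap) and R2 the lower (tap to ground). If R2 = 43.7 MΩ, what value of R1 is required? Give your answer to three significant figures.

R1 ≈ 4.10 MΩ

Required fraction k = V_out/V_DC = 0.9141.
Rearranging, R1 = R2·(1−k)/k = 43.7 × 0.09393 = 4.105 MΩ.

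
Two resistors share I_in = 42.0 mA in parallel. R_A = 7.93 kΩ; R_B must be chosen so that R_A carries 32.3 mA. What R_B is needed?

R_B ≈ 26.4 kΩ

In a two-way split, I_A/I_in = R_B/(R_A + R_B).
With f = 0.7690, R_B = R_A · f/(1−f) = 7.93 × 3.330 = 26.41 kΩ.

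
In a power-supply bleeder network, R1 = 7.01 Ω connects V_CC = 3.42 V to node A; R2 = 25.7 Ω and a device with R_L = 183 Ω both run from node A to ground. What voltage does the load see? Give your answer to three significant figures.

The load sits in parallel with R2, giving an effective lower resistance R2' = R2·R_L/(R2+R_L) = 22.54 Ω.
Voltage divider with the loaded lower leg: V_out = 3.42 × 22.54/(7.01 + 22.54) = 3.42 × 0.7627 = 2.609 V.
(Unloaded it would be 2.69 V; the load pulls it down.)

V_out ≈ 2.61 V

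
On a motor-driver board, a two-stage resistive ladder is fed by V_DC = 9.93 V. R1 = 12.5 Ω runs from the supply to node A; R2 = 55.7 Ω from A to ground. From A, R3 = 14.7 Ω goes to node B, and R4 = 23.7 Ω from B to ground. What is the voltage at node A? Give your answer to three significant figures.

Node A sees R2 in parallel with the series input of stage 2, R3 + R4 = 38.40 Ω.
Effective lower resistance at A: R2 ‖ 38.40 = 22.73 Ω.
First divider: V_A = V_DC · 22.73/(12.5 + 22.73) = 6.407 V.

V_A ≈ 6.41 V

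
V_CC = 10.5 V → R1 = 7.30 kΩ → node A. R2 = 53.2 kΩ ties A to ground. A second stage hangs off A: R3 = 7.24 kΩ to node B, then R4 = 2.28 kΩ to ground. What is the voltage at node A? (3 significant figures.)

Looking into the second stage from A: R3 + R4 = 9.520 kΩ appears in parallel with R2.
Effective lower resistance at A: R2 ‖ 9.520 = 8.075 kΩ.
V_A = 10.5 × 8.075/(7.30 + 8.075) = 5.515 V.

V_A ≈ 5.51 V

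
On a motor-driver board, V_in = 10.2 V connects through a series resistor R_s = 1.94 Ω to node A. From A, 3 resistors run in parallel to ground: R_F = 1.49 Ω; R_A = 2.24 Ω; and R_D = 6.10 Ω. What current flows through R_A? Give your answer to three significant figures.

I ≈ 1.31 A

Equivalent of the parallel group: R_p = 0.7803 Ω.
V_A = 10.2 × 0.7803/2.720 = 2.926 V.
Branch current I = V_A/R_A = 2.926/2.24 = 1.306 A.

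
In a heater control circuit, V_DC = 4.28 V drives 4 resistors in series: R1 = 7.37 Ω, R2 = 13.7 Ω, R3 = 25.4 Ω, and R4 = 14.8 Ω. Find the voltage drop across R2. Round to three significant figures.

ΣR = 7.37 + 13.7 + 25.4 + 14.8 = 61.27 Ω.
V = V_DC · R/ΣR = 4.28 × 0.2236 = 0.9570 V.

V ≈ 0.957 V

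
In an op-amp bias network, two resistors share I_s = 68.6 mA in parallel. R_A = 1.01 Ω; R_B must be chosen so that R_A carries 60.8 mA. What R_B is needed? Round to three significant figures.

R_B ≈ 7.87 Ω

In a two-way split, I_A/I_s = R_B/(R_A + R_B).
With f = 0.8863, R_B = R_A · f/(1−f) = 1.01 × 7.795 = 7.873 Ω.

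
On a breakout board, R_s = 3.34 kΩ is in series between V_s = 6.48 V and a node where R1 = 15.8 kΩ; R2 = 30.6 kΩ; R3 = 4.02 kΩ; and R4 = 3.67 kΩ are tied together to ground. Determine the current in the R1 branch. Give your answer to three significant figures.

I ≈ 0.134 mA

Equivalent of the parallel group: R_p = 1.620 kΩ.
V_A by voltage divider: V_A = 6.48 × 1.620/(3.34 + 1.620) = 2.117 V.
I(R1) = V_A / R1 = 2.117/15.8 = 0.1340 mA.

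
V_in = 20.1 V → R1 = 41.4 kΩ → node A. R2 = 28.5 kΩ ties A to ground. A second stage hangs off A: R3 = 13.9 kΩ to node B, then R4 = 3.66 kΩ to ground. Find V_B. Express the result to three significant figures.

V_B ≈ 0.871 V

The second stage (R3 + R4 = 17.56 kΩ) loads node A in parallel with R2.
R2 ‖ (R3+R4) = 10.87 kΩ.
First divider: V_A = V_in · 10.87/(41.4 + 10.87) = 4.179 V.
Then the unloaded second divider: V_B = V_A × R4/(R3+R4) = 4.179 × 0.2084 = 0.8709 V.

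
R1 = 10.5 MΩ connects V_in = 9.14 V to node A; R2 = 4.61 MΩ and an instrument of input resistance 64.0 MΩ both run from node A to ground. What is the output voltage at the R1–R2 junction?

The load sits in parallel with R2, giving an effective lower resistance R2' = R2·R_L/(R2+R_L) = 4.300 MΩ.
Voltage divider with the loaded lower leg: V_out = 9.14 × 4.300/(10.5 + 4.300) = 9.14 × 0.2906 = 2.656 V.

V_out ≈ 2.66 V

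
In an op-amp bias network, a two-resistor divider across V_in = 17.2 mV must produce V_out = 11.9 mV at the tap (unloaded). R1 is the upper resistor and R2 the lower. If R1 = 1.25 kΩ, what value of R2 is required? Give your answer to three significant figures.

Required fraction k = V_out/V_in = 0.6919.
So R2 = R1 · V_out/(V_in − V_out) = 1.25 × 11.9/(17.2 − 11.9) = 1.25 × 2.245 = 2.807 kΩ.

R2 ≈ 2.81 kΩ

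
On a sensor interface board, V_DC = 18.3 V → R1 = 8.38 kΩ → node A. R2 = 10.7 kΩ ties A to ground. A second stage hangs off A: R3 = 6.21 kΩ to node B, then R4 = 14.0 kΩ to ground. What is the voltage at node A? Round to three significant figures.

Node A sees R2 in parallel with the series input of stage 2, R3 + R4 = 20.21 kΩ.
R2 ‖ (R3+R4) = 6.996 kΩ.
V_A = 18.3 × 6.996/(8.38 + 6.996) = 8.326 V.

V_A ≈ 8.33 V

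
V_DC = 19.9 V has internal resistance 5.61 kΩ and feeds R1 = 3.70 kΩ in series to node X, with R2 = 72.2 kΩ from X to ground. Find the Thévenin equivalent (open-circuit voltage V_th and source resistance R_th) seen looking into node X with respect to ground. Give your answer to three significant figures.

V_th ≈ 17.6 V, R_th ≈ 8.25 kΩ

R1' = 5.61 + 3.70 = 9.310 kΩ (source resistance + R1).
With X open, the divider is unloaded: V_th = 19.9 × 72.2/81.51 = 17.63 V.
With V_DC suppressed (replaced by a short), R_th = R1' ‖ R2 = (9.310 × 72.2)/(9.310 + 72.2) = 8.247 kΩ.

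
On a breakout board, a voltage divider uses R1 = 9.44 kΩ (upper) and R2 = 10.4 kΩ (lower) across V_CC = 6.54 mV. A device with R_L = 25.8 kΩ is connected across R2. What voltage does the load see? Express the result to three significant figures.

V_out ≈ 2.88 mV

The load sits in parallel with R2, giving an effective lower resistance R2' = R2·R_L/(R2+R_L) = 7.412 kΩ.
Now apply the divider: V_out = 6.54 × 0.4398 = 2.877 mV.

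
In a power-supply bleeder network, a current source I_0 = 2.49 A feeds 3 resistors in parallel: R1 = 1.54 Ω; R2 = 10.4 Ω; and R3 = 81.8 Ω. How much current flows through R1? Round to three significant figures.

Total conductance ΣG = 1/1.54 + 1/10.4 + 1/81.8 = 0.7577 (units of 1/Ω).
By the current-divider rule, I = I_0 · G_k/ΣG = 2.49 × 0.8570 = 2.134 A.

I ≈ 2.13 A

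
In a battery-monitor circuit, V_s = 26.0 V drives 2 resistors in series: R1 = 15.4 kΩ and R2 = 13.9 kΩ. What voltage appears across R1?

Series total: ΣR = 15.4 + 13.9 = 29.30 kΩ.
By the voltage-divider rule, V = 26.0 × 15.40/29.30 = 13.67 V.

V ≈ 13.7 V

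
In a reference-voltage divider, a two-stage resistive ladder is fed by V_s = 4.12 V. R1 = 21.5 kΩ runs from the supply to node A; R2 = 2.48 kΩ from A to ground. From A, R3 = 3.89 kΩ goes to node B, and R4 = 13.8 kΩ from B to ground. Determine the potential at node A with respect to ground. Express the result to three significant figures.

Node A sees R2 in parallel with the series input of stage 2, R3 + R4 = 17.69 kΩ.
R2 ‖ (R3+R4) = 2.175 kΩ.
So V_A = 4.12 × 0.09187 = 0.3785 V.

V_A ≈ 0.379 V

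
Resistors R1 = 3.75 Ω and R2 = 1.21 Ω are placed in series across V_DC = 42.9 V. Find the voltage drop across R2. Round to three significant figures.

Series total: ΣR = 3.75 + 1.21 = 4.960 Ω.
V = V_DC · R/ΣR = 42.9 × 0.2440 = 10.47 V.

V ≈ 10.5 V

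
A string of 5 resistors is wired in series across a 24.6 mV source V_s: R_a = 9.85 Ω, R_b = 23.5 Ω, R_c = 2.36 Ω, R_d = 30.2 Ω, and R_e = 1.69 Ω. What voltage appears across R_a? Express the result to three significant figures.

ΣR = 9.85 + 23.5 + 2.36 + 30.2 + 1.69 = 67.60 Ω.
Voltage divider: V = V_s · (9.850 / 67.60) = 24.6 × 0.1457 = 3.584 mV.

V ≈ 3.58 mV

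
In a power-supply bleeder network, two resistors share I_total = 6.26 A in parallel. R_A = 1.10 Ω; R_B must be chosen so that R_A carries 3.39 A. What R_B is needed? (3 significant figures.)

R_B ≈ 1.30 Ω

Two-branch current divider: I_A = I_total · R_B/(R_A + R_B).
With f = 0.5415, R_B = R_A · f/(1−f) = 1.10 × 1.181 = 1.299 Ω.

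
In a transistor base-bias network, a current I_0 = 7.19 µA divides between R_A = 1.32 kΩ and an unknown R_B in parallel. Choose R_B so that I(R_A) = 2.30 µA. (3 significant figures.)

In a two-way split, I_A/I_0 = R_B/(R_A + R_B).
2.30/7.19 = R_B/(R_A + R_B) → R_B = R_A · (0.3199)/(1 − 0.3199) = 1.32 × 0.4703 = 0.6209 kΩ.

R_B ≈ 0.621 kΩ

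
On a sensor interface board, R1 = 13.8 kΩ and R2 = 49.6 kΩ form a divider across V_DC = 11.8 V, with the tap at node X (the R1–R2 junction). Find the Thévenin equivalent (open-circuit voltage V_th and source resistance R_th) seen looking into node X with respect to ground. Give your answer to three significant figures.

V_th ≈ 9.23 V, R_th ≈ 10.8 kΩ

V_th is the unloaded tap voltage: V_DC · R2/(R1+R2) = 11.8 × 0.7823 = 9.232 V.
With V_DC suppressed (replaced by a short), R_th = R1 ‖ R2 = (13.80 × 49.6)/(13.80 + 49.6) = 10.80 kΩ.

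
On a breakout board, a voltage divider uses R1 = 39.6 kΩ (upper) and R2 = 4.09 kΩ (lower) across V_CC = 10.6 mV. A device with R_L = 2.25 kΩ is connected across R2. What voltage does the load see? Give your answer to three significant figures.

V_out ≈ 0.375 mV

First combine the lower leg with the load: R2 ‖ R_L = 1.451 kΩ.
Voltage divider with the loaded lower leg: V_out = 10.6 × 1.451/(39.6 + 1.451) = 10.6 × 0.03536 = 0.3748 mV.
(Unloaded it would be 0.992 mV; the load pulls it down.)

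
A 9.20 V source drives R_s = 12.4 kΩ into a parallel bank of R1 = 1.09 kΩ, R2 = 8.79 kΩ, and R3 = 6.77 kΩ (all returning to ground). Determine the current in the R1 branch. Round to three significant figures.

Combine the parallel branches: R_p = (1/1.09 + 1/8.79 + 1/6.77)⁻¹ = 0.8482 kΩ.
V_A = 9.20 × 0.8482/13.25 = 0.5890 V.
I(R1) = V_A / R1 = 0.5890/1.09 = 0.5404 mA.
(Check via current divider: I_total = 0.6944 mA; share G_k/ΣG = 0.7782 → same result.)

I ≈ 0.540 mA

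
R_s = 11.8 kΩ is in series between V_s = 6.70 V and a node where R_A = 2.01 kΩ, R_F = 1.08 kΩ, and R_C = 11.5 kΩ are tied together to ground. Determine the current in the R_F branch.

I ≈ 0.330 mA

Combine the parallel branches: R_p = (1/2.01 + 1/1.08 + 1/11.5)⁻¹ = 0.6621 kΩ.
V_A = 6.70 × 0.6621/12.46 = 0.3560 V.
Branch current I = V_A/R_F = 0.3560/1.08 = 0.3296 mA.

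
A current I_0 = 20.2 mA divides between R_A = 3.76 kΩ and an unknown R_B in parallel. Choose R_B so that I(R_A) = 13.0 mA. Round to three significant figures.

R_B ≈ 6.79 kΩ

Two-branch current divider: I_A = I_0 · R_B/(R_A + R_B).
13.0/20.2 = R_B/(R_A + R_B) → R_B = R_A · (0.6436)/(1 − 0.6436) = 3.76 × 1.806 = 6.789 kΩ.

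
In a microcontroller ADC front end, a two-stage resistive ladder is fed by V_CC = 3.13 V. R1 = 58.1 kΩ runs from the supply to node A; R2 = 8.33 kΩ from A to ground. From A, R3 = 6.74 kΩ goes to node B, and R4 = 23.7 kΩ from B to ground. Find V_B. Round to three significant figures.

Node A sees R2 in parallel with the series input of stage 2, R3 + R4 = 30.44 kΩ.
Effective lower resistance at A: R2 ‖ 30.44 = 6.540 kΩ.
V_A = 3.13 × 6.540/(58.1 + 6.540) = 0.3167 V.
Stage 2 is unloaded, so V_B = V_A · R4/(R3+R4) = 0.3167 × 23.7/30.44 = 0.2466 V.

V_B ≈ 0.247 V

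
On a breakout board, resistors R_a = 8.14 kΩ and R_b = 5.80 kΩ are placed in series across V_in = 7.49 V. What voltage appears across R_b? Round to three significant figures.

V ≈ 3.12 V

ΣR = 8.14 + 5.80 = 13.94 kΩ.
V = V_in · R/ΣR = 7.49 × 0.4161 = 3.116 V.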